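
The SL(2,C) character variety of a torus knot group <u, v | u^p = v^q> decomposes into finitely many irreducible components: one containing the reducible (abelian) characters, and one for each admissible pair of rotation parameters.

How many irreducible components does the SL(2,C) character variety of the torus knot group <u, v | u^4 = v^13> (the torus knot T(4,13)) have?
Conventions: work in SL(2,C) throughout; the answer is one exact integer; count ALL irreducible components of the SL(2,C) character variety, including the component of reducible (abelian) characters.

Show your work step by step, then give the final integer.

In the torus knot group T(4,13), u^4 = v^13 is central, so an irreducible representation sends it to +I or -I (Schur).
On an irreducible component, tr(u) is locked at 2*cos(pi*alpha/4) for some alpha in 1..3, and tr(v) at 2*cos(pi*beta/13) for some beta in 1..12.
Consistency of u^4 = (-1)^alpha I with v^13 = (-1)^beta I forces alpha = beta (mod 2).
count pairs: odd alpha (2 choices) x odd beta (6), plus even alpha (1) x even beta (6): 2*6 + 1*6 = 18.
That is 18 components of irreducible characters, and with the reducible (abelian) component the total is 19.

19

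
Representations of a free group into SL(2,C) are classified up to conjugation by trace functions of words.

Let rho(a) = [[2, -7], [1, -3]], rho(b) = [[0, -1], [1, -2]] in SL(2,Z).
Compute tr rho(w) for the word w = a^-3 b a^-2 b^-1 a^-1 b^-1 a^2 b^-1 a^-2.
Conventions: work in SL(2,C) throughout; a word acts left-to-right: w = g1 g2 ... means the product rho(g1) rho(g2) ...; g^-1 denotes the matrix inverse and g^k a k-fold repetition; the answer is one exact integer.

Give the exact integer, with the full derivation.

-34

rho(a^-1) = [[-3, 7], [-1, 2]]
... * rho(a^-1) = [[-3, 7], [-1, 2]]  ->  [[2, -7], [1, -3]]
... * rho(a^-1) = [[-3, 7], [-1, 2]]  ->  [[1, 0], [0, 1]]
... * rho(b) = [[0, -1], [1, -2]]  ->  [[0, -1], [1, -2]]
... * rho(a^-1) = [[-3, 7], [-1, 2]]  ->  [[1, -2], [-1, 3]]
... * rho(a^-1) = [[-3, 7], [-1, 2]]  ->  [[-1, 3], [0, -1]]
... * rho(b^-1) = [[-2, 1], [-1, 0]]  ->  [[-1, -1], [1, 0]]
... * rho(a^-1) = [[-3, 7], [-1, 2]]  ->  [[4, -9], [-3, 7]]
... * rho(b^-1) = [[-2, 1], [-1, 0]]  ->  [[1, 4], [-1, -3]]
... * rho(a) = [[2, -7], [1, -3]]  ->  [[6, -19], [-5, 16]]
... * rho(a) = [[2, -7], [1, -3]]  ->  [[-7, 15], [6, -13]]
... * rho(b^-1) = [[-2, 1], [-1, 0]]  ->  [[-1, -7], [1, 6]]
... * rho(a^-1) = [[-3, 7], [-1, 2]]  ->  [[10, -21], [-9, 19]]
... * rho(a^-1) = [[-3, 7], [-1, 2]]  ->  [[-9, 28], [8, -25]]
tr = -9 + -25 = -34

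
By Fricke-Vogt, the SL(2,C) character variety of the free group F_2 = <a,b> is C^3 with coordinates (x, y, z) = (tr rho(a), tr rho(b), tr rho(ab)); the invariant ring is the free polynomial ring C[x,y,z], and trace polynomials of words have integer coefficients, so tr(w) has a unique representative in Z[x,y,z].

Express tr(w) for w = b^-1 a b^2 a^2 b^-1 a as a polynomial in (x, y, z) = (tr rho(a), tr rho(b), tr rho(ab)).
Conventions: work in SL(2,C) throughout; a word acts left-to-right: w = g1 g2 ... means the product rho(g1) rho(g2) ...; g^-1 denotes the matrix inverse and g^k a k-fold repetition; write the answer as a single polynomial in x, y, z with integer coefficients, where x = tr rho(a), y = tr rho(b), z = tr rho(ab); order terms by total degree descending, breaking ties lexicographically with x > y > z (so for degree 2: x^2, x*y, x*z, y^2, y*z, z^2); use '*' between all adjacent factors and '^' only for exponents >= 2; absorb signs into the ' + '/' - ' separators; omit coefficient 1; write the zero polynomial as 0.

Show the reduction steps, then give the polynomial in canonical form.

tr(a^2 b) = tr(a) tr(b a) - tr(b) = x*z - y
tr(a^2) = tr(a) tr(a) - tr(1) = x^2 - 2
use: tr(b^2 a^2) = tr(b) tr(a^2 b) - tr(a^2) = x*y*z - x^2 - y^2 + 2
tr(b^2 a) = tr(b) tr(a b) - tr(a) = y*z - x
apply: tr(a b^2 a^2) = tr(a) tr(b^2 a^2) - tr(b^2 a) = x^2*y*z - x^3 - x*y^2 - y*z + 3*x
use: tr(a b^2 a^3) = tr(a) tr(a b^2 a^2) - tr(a b^2 a) = x^3*y*z - x^4 - x^2*y^2 - 2*x*y*z + 4*x^2 + y^2 - 2
use: tr(a b a b) = tr(b a) tr(b a) - tr(1) = z^2 - 2
use: tr(b a b^2 a) = tr(b) tr(a b a b) - tr(a b a) = y*z^2 - x*z - y
tr(b a b^2) = tr(b) tr(a b^2) - tr(a b) = y^2*z - x*y - z
tr(a b a b^2 a) = tr(a) tr(b a b^2 a) - tr(b a b^2) = x*y*z^2 - x^2*z - y^2*z + z
tr(a b^2 a^3 b) = tr(a) tr(a b a b^2 a) - tr(a b a b^2) = x^2*y*z^2 - x^3*z - x*y^2*z - y*z^2 + 2*x*z + y
tr(a b^-1 a b^2 a^2) = tr(a b^2 a^3) tr(b) - tr(a b^2 a^3 b) = x^3*y^2*z - x^4*y - x^2*y^3 - x^2*y*z^2 + x^3*z - x*y^2*z + 4*x^2*y + y^3 + y*z^2 - 2*x*z - 3*y
tr(b a^2 b a) = tr(a) tr(b a b a) - tr(b a b) = x*z^2 - y*z - x
use: tr(a^2 b a^2 b) = tr(a) tr(b a^2 b a) - tr(b a^2 b) = x^2*z^2 - 2*x*y*z + y^2 - 2
apply: tr(b a^3) = tr(a) tr(a b a) - tr(a b) = x^2*z - x*y - z
tr(a^2 b a^2) = tr(a) tr(b a^3) - tr(b a^2) = x^3*z - x^2*y - 2*x*z + y
use: tr(a b^2 a^2 b a) = tr(b) tr(a^2 b a^2 b) - tr(a^2 b a^2) = x^2*y*z^2 - x^3*z - 2*x*y^2*z + x^2*y + y^3 + 2*x*z - 3*y
tr(b a b a b a) = tr(b a) tr(b a b a) - tr(b^-1 a^-1) = z^3 - 3*z
apply: tr(a^2 b a b a b) = tr(a) tr(b a b a b a) - tr(b a b a b) = x*z^3 - y*z^2 - 2*x*z + y
tr(a^2 b a b a) = tr(a) tr(a b a b a) - tr(a b a b) = x^2*z^2 - x*y*z - x^2 - z^2 + 2
apply: tr(a b^2 a^2 b a b) = tr(b) tr(a^2 b a b a b) - tr(a^2 b a b a) = x*y*z^3 - x^2*z^2 - y^2*z^2 - x*y*z + x^2 + y^2 + z^2 - 2
tr(a b^-1 a b^2 a^2 b) = tr(a b^2 a^2 b a) tr(b) - tr(a b^2 a^2 b a b) = x^2*y^2*z^2 - x^3*y*z - 2*x*y^3*z - x*y*z^3 + x^2*y^2 + x^2*z^2 + y^4 + y^2*z^2 + 3*x*y*z - x^2 - 4*y^2 - z^2 + 2
apply: tr(b^-1 a b^2 a^2 b^-1 a) = tr(a b^-1 a b^2 a^2) tr(b) - tr(a b^-1 a b^2 a^2 b) = x^3*y^3*z - x^4*y^2 - x^2*y^4 - 2*x^2*y^2*z^2 + 2*x^3*y*z + x*y^3*z + x*y*z^3 + 3*x^2*y^2 - x^2*z^2 - 5*x*y*z + x^2 + y^2 + z^2 - 2

x^3*y^3*z - x^4*y^2 - x^2*y^4 - 2*x^2*y^2*z^2 + 2*x^3*y*z + x*y^3*z + x*y*z^3 + 3*x^2*y^2 - x^2*z^2 - 5*x*y*z + x^2 + y^2 + z^2 - 2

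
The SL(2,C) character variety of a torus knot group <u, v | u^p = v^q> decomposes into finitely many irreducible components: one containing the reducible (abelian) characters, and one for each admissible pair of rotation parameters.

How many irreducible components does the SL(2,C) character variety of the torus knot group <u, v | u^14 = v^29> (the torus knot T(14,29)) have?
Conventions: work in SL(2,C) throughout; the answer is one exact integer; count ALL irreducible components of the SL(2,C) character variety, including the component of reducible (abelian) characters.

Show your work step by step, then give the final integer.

183

For T(14,29): irreducibility forces the central element u^14 = v^29 to one of +I, -I.
So on each irreducible component the traces are pinned: tr(u) = 2*cos(pi*alpha/14) with 1 <= alpha <= 13, tr(v) = 2*cos(pi*beta/29) with 1 <= beta <= 28.
The two central values (-1)^alpha I and (-1)^beta I must be the same matrix, so alpha and beta share a parity.
Enumerate parity-matched pairs: 7*14 odd-odd plus 6*14 even-even gives 182.
Total: 182 irreducible-character components + 1 reducible (abelian) component = 183.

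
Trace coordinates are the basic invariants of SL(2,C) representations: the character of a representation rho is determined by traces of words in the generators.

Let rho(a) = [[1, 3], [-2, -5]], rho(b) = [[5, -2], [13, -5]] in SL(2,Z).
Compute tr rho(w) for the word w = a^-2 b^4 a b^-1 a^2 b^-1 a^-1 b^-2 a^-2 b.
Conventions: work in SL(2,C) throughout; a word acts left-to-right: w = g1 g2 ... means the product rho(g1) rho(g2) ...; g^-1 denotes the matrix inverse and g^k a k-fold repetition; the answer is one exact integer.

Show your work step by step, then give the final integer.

rho(a^-1) = [[-5, -3], [2, 1]]
... * rho(a^-1) = [[-5, -3], [2, 1]]  ->  [[19, 12], [-8, -5]]
... * rho(b) = [[5, -2], [13, -5]]  ->  [[251, -98], [-105, 41]]
... * rho(b) = [[5, -2], [13, -5]]  ->  [[-19, -12], [8, 5]]
... * rho(b) = [[5, -2], [13, -5]]  ->  [[-251, 98], [105, -41]]
... * rho(b) = [[5, -2], [13, -5]]  ->  [[19, 12], [-8, -5]]
... * rho(a) = [[1, 3], [-2, -5]]  ->  [[-5, -3], [2, 1]]
... * rho(b^-1) = [[-5, 2], [-13, 5]]  ->  [[64, -25], [-23, 9]]
... * rho(a) = [[1, 3], [-2, -5]]  ->  [[114, 317], [-41, -114]]
... * rho(a) = [[1, 3], [-2, -5]]  ->  [[-520, -1243], [187, 447]]
... * rho(b^-1) = [[-5, 2], [-13, 5]]  ->  [[18759, -7255], [-6746, 2609]]
... * rho(a^-1) = [[-5, -3], [2, 1]]  ->  [[-108305, -63532], [38948, 22847]]
... * rho(b^-1) = [[-5, 2], [-13, 5]]  ->  [[1367441, -534270], [-491751, 192131]]
... * rho(b^-1) = [[-5, 2], [-13, 5]]  ->  [[108305, 63532], [-38948, -22847]]
... * rho(a^-1) = [[-5, -3], [2, 1]]  ->  [[-414461, -261383], [149046, 93997]]
... * rho(a^-1) = [[-5, -3], [2, 1]]  ->  [[1549539, 982000], [-557236, -353141]]
... * rho(b) = [[5, -2], [13, -5]]  ->  [[20513695, -8009078], [-7377013, 2880177]]
tr = 20513695 + 2880177 = 23393872

23393872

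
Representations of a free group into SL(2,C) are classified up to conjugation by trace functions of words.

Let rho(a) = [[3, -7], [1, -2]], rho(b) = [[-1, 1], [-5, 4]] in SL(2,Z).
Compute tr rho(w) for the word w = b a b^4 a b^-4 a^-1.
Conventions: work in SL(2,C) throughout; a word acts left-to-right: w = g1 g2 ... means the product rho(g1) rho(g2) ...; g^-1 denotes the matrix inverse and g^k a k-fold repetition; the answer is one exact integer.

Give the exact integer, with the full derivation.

rho(b) = [[-1, 1], [-5, 4]]
... * rho(a) = [[3, -7], [1, -2]]  ->  [[-2, 5], [-11, 27]]
... * rho(b) = [[-1, 1], [-5, 4]]  ->  [[-23, 18], [-124, 97]]
... * rho(b) = [[-1, 1], [-5, 4]]  ->  [[-67, 49], [-361, 264]]
... * rho(b) = [[-1, 1], [-5, 4]]  ->  [[-178, 129], [-959, 695]]
... * rho(b) = [[-1, 1], [-5, 4]]  ->  [[-467, 338], [-2516, 1821]]
... * rho(a) = [[3, -7], [1, -2]]  ->  [[-1063, 2593], [-5727, 13970]]
... * rho(b^-1) = [[4, -1], [5, -1]]  ->  [[8713, -1530], [46942, -8243]]
... * rho(b^-1) = [[4, -1], [5, -1]]  ->  [[27202, -7183], [146553, -38699]]
... * rho(b^-1) = [[4, -1], [5, -1]]  ->  [[72893, -20019], [392717, -107854]]
... * rho(b^-1) = [[4, -1], [5, -1]]  ->  [[191477, -52874], [1031598, -284863]]
... * rho(a^-1) = [[-2, 7], [-1, 3]]  ->  [[-330080, 1181717], [-1778333, 6366597]]
tr = -330080 + 6366597 = 6036517

6036517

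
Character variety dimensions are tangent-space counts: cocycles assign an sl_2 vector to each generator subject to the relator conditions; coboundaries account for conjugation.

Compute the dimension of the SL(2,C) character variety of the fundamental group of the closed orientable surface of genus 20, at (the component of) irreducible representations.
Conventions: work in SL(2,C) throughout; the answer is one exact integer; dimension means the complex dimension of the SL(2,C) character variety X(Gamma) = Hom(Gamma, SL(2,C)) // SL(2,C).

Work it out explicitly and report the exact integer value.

114

The genus-20 surface group: 2g = 40 generators, one relator prod [a_i, b_i].
A cocycle assigns one sl_2 vector per generator subject to the relator condition d_2(z) = 0: dim of the unconstrained space is 3*2g = 120.
At an irreducible rho, H^2 = coker(d_2) vanishes (Poincare duality: H^2 is dual to H^0 = invariants = 0), so d_2 is surjective onto sl_2 and dim Z^1 = 120 - 3 = 117.
Coboundaries contribute dim B^1 = 3 (injective at irreducible rho).
dim X = dim H^1 = 117 - 3 = 114.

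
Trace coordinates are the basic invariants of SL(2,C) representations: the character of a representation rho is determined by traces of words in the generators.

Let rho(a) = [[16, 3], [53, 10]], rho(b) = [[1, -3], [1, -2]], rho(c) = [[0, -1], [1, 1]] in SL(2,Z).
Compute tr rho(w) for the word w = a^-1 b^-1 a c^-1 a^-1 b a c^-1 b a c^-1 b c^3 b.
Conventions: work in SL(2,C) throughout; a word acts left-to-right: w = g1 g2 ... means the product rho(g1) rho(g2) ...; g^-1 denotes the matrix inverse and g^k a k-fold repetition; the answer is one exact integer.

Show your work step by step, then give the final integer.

-25825776536

rho(a^-1) = [[10, -3], [-53, 16]]
... * rho(b^-1) = [[-2, 3], [-1, 1]]  ->  [[-17, 27], [90, -143]]
... * rho(a) = [[16, 3], [53, 10]]  ->  [[1159, 219], [-6139, -1160]]
... * rho(c^-1) = [[1, 1], [-1, 0]]  ->  [[940, 1159], [-4979, -6139]]
... * rho(a^-1) = [[10, -3], [-53, 16]]  ->  [[-52027, 15724], [275577, -83287]]
... * rho(b) = [[1, -3], [1, -2]]  ->  [[-36303, 124633], [192290, -660157]]
... * rho(a) = [[16, 3], [53, 10]]  ->  [[6024701, 1137421], [-31911681, -6024700]]
... * rho(c^-1) = [[1, 1], [-1, 0]]  ->  [[4887280, 6024701], [-25886981, -31911681]]
... * rho(b) = [[1, -3], [1, -2]]  ->  [[10911981, -26711242], [-57798662, 141484305]]
... * rho(a) = [[16, 3], [53, 10]]  ->  [[-1241104130, -234376477], [6573889573, 1241447064]]
... * rho(c^-1) = [[1, 1], [-1, 0]]  ->  [[-1006727653, -1241104130], [5332442509, 6573889573]]
... * rho(b) = [[1, -3], [1, -2]]  ->  [[-2247831783, 5502391219], [11906332082, -29145106673]]
... * rho(c) = [[0, -1], [1, 1]]  ->  [[5502391219, 7750223002], [-29145106673, -41051438755]]
... * rho(c) = [[0, -1], [1, 1]]  ->  [[7750223002, 2247831783], [-41051438755, -11906332082]]
... * rho(c) = [[0, -1], [1, 1]]  ->  [[2247831783, -5502391219], [-11906332082, 29145106673]]
... * rho(b) = [[1, -3], [1, -2]]  ->  [[-3254559436, 4261287089], [17238774591, -22571217100]]
tr = -3254559436 + -22571217100 = -25825776536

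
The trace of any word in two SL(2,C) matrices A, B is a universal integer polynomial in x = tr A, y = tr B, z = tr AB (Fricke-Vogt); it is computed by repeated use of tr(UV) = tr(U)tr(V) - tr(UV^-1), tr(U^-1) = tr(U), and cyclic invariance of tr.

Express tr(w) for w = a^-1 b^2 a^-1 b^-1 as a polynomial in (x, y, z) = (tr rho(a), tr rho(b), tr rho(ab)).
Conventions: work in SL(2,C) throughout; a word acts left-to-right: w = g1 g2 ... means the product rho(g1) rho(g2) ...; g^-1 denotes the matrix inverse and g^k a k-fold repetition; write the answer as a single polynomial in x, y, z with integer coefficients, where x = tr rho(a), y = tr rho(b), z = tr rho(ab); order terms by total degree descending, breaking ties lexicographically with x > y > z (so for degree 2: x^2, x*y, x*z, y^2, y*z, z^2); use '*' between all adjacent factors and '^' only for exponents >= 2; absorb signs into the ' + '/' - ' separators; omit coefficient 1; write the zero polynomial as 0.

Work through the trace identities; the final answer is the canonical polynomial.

tr(b a^-1) = tr(b) tr(a) - tr(b a)  (eliminate a^-1) = x*y - z
tr(b^2 a) = tr(b) tr(a b) - tr(a)  (reduce the b square) = y*z - x
tr(b^2) = tr(b) tr(b) - tr(1)  (reduce the b square) = y^2 - 2
reduce: tr(a b^2 a) = tr(a) tr(b^2 a) - tr(b^2)  (reduce the a square) = x*y*z - x^2 - y^2 + 2
tr(a b a b) = tr(b a) tr(b a) - tr(1)  (split on b) = z^2 - 2
tr(a b a) = tr(a) tr(b a) - tr(b)  (reduce the a square) = x*z - y
tr(a b^2 a b) = tr(b) tr(a b a b) - tr(a b a)  (reduce the b square) = y*z^2 - x*z - y
tr(b^-1 a b^2 a) = tr(a b^2 a) tr(b) - tr(a b^2 a b)  (eliminate b^-1) = x*y^2*z - x^2*y - y^3 - y*z^2 + x*z + 3*y
tr(b^2 a^-1 b^-1 a) = tr(b^-1 a b^2) tr(a) - tr(b^-1 a b^2 a)  (eliminate a^-1) = -x*y^2*z + x^2*y + y^3 + y*z^2 - 3*y
tr(a^-1 b^2 a^-1 b^-1) = tr(b^2 a^-1 b^-1) tr(a) - tr(b^2 a^-1 b^-1 a)  (eliminate a^-1) = x*y^2*z - y^3 - y*z^2 - x*z + 3*y

x*y^2*z - y^3 - y*z^2 - x*z + 3*y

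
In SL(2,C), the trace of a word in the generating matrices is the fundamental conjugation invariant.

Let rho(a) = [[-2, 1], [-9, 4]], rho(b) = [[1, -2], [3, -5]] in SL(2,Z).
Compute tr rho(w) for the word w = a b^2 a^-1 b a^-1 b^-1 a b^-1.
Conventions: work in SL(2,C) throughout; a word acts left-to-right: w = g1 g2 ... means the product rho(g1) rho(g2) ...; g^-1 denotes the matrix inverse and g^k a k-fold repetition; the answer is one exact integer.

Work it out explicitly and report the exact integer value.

-1768

rho(a) = [[-2, 1], [-9, 4]]
... * rho(b) = [[1, -2], [3, -5]]  ->  [[1, -1], [3, -2]]
... * rho(b) = [[1, -2], [3, -5]]  ->  [[-2, 3], [-3, 4]]
... * rho(a^-1) = [[4, -1], [9, -2]]  ->  [[19, -4], [24, -5]]
... * rho(b) = [[1, -2], [3, -5]]  ->  [[7, -18], [9, -23]]
... * rho(a^-1) = [[4, -1], [9, -2]]  ->  [[-134, 29], [-171, 37]]
... * rho(b^-1) = [[-5, 2], [-3, 1]]  ->  [[583, -239], [744, -305]]
... * rho(a) = [[-2, 1], [-9, 4]]  ->  [[985, -373], [1257, -476]]
... * rho(b^-1) = [[-5, 2], [-3, 1]]  ->  [[-3806, 1597], [-4857, 2038]]
tr = -3806 + 2038 = -1768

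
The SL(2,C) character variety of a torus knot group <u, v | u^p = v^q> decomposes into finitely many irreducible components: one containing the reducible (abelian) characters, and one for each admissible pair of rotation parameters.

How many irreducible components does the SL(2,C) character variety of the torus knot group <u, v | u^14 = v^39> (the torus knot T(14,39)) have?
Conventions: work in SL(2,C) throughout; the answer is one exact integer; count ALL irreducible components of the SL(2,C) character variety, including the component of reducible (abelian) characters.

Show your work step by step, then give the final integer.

For T(14,39): irreducibility forces the central element u^14 = v^39 to one of +I, -I.
This locks tr(u) to 2*cos(pi*alpha/14), alpha in 1..13, and tr(v) to 2*cos(pi*beta/39), beta in 1..38, on each component of irreducible characters.
u^14 = (-1)^alpha I and v^39 = (-1)^beta I must agree, so alpha and beta have equal parity.
Enumerate parity-matched pairs: 7*19 odd-odd plus 6*19 even-even gives 247.
That is 247 components of irreducible characters, and with the reducible (abelian) component the total is 248.

248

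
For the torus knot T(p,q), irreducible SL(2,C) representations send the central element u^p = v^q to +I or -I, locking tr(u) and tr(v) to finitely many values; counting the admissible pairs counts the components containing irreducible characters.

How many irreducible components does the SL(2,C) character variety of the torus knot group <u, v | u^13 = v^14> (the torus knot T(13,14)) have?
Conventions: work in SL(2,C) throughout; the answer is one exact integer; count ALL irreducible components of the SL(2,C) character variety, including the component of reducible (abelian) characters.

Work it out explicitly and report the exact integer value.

In the torus knot group T(13,14), u^13 = v^14 is central, so an irreducible representation sends it to +I or -I (Schur).
On an irreducible component, tr(u) is locked at 2*cos(pi*alpha/13) for some alpha in 1..12, and tr(v) at 2*cos(pi*beta/14) for some beta in 1..13.
u^13 = (-1)^alpha I and v^14 = (-1)^beta I must agree, so alpha and beta have equal parity.
Enumerate parity-matched pairs: 6*7 odd-odd plus 6*6 even-even gives 78.
components with irreducible characters: 78; plus the single component of reducible (abelian) characters: total 79.

79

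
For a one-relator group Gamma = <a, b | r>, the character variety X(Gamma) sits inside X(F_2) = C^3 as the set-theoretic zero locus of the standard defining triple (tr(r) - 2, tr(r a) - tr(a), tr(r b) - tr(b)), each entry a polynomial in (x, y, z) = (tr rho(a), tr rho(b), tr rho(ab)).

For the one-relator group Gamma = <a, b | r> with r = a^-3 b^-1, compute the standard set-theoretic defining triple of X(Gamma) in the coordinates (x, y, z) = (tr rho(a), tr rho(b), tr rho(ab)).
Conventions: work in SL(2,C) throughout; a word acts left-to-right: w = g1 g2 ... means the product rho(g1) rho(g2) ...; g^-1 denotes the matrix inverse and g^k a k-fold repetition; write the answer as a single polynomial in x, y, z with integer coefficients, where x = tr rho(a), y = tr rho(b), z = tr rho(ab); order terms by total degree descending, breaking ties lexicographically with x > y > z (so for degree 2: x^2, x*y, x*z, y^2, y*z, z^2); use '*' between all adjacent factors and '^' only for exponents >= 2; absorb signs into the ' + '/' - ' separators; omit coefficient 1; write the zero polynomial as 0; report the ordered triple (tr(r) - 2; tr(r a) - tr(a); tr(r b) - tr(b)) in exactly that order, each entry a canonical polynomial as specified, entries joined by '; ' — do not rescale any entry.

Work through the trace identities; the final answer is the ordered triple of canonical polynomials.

and trace(a^-1) = trace(a) = x
and trace(a^-1 b) = trace(b)*trace(a) - trace(b a)  (eliminate a^-1) = x*y - z
trace(a^-1 b^-1) = trace(a^-1)*trace(b) - trace(a^-1 b)  (eliminate b^-1) = z
trace(a^-1 b^-1 a^-1) = trace(a^-1 b^-1)*trace(a) - trace(a^-1 b^-1 a)  (eliminate a^-1) = x*z - y
trace(a^-3 b^-1) = trace(a^-1 b^-1 a^-1)*trace(a) - trace(a^-1 b^-1)  (eliminate a^-1) = x^2*z - x*y - z
trace(a^-2) = trace(a^-1)*trace(a) - trace(1)  (eliminate a^-1) = x^2 - 2
trace(a^-3) = trace(a^-2)*trace(a) - trace(a^-1)  (eliminate a^-1) = x^3 - 3*x
assemble the triple (trace(r) - 2; trace(r a) - x; trace(r b) - y)

x^2*z - x*y - z - 2; x*z - x - y; x^3 - 3*x - y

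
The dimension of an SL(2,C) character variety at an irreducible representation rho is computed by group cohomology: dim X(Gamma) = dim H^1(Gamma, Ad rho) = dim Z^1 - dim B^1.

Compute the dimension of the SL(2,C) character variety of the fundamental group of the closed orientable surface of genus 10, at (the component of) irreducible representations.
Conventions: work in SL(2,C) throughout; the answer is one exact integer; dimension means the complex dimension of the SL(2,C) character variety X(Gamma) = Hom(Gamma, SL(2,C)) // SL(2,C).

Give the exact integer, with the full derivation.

pi_1 of the closed genus-10 surface has 20 generators bound by the single product-of-commutators relator.
Before the relator condition, cocycle space has dim 3*20 = 60.
H^2 = coker(d_2) is dual to H^0 = 0 at irreducible rho (Poincare duality), so d_2 is onto: dim Z^1 = 57.
dim B^1 = 3 (coboundaries, injective at irreducible rho).
dim X = dim H^1 = 57 - 3 = 54.

54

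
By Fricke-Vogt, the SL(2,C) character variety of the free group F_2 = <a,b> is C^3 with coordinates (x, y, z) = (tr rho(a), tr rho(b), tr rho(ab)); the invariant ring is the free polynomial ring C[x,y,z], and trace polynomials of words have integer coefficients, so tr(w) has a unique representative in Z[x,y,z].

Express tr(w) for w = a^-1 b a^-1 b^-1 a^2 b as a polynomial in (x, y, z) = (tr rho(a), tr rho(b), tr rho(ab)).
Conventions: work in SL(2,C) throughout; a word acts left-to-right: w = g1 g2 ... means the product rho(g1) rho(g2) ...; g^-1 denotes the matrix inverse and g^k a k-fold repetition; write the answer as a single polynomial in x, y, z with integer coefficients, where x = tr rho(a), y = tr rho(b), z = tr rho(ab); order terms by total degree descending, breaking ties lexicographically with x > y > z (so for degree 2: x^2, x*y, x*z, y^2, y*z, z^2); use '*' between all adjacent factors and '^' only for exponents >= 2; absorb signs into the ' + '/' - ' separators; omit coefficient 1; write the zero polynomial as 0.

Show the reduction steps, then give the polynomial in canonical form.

-x^3*y^2*z + x^4*y + x^2*y^3 + 2*x^2*y*z^2 - x^3*z - x*y^2*z - x*z^3 - 4*x^2*y + 4*x*z + y

trace(a b^2) = trace(b) trace(a b) - trace(a) = y*z - x
trace(b^2) = trace(b) trace(b) - trace(1) = y^2 - 2
trace(b a^2 b) = trace(a) trace(b^2 a) - trace(b^2) = x*y*z - x^2 - y^2 + 2
trace(b a^2) = trace(a) trace(b a) - trace(b) = x*z - y
trace(b a^2 b^2) = trace(b) trace(b a^2 b) - trace(b a^2) = x*y^2*z - x^2*y - y^3 - x*z + 3*y
trace(b a b a) = trace(a b) trace(a b) - trace(1)   [split at repeated a] = z^2 - 2
trace(a b a^2 b) = trace(a) trace(b a b a) - trace(b a b) = x*z^2 - y*z - x
trace(a b a^2) = trace(a) trace(b a^2) - trace(b a) = x^2*z - x*y - z
trace(b a^2 b^2 a) = trace(b) trace(a b a^2 b) - trace(a b a^2) = x*y*z^2 - x^2*z - y^2*z + z
trace(a^2 b^2 a^-1 b) = trace(b a^2 b^2) trace(a) - trace(b a^2 b^2 a) = x^2*y^2*z - x^3*y - x*y^3 - x*y*z^2 + y^2*z + 3*x*y - z
trace(b a^-1 b^-1 a^2 b) = trace(a^2 b^2 a^-1) trace(b) - trace(a^2 b^2 a^-1 b) = -x^2*y^2*z + x^3*y + x*y^3 + x*y*z^2 - 4*x*y + z
trace(b a b^2 a) = trace(b) trace(a b a b) - trace(a b a) = y*z^2 - x*z - y
trace(b a b^2) = trace(b) trace(a b^2) - trace(a b) = y^2*z - x*y - z
trace(b a^2 b a b) = trace(a) trace(b a b^2 a) - trace(b a b^2) = x*y*z^2 - x^2*z - y^2*z + z
trace(b a b a b a) = trace(b a b a) trace(b a) - trace(a b)   [split at repeated b] = z^3 - 3*z
trace(b a^2 b a b a) = trace(a) trace(b a b a b a) - trace(b a b a b) = x*z^3 - y*z^2 - 2*x*z + y
trace(a^2 b a b a^-1 b) = trace(b a^2 b a b) trace(a) - trace(b a^2 b a b a) = x^2*y*z^2 - x^3*z - x*y^2*z - x*z^3 + y*z^2 + 3*x*z - y
trace(b a^-1 b^-1 a^2 b a) = trace(a^2 b a b a^-1) trace(b) - trace(a^2 b a b a^-1 b) = -x^2*y*z^2 + x^3*z + x*y^2*z + x*z^3 - 3*x*z - y
trace(a^-1 b a^-1 b^-1 a^2 b) = trace(b a^-1 b^-1 a^2 b) trace(a) - trace(b a^-1 b^-1 a^2 b a) = -x^3*y^2*z + x^4*y + x^2*y^3 + 2*x^2*y*z^2 - x^3*z - x*y^2*z - x*z^3 - 4*x^2*y + 4*x*z + y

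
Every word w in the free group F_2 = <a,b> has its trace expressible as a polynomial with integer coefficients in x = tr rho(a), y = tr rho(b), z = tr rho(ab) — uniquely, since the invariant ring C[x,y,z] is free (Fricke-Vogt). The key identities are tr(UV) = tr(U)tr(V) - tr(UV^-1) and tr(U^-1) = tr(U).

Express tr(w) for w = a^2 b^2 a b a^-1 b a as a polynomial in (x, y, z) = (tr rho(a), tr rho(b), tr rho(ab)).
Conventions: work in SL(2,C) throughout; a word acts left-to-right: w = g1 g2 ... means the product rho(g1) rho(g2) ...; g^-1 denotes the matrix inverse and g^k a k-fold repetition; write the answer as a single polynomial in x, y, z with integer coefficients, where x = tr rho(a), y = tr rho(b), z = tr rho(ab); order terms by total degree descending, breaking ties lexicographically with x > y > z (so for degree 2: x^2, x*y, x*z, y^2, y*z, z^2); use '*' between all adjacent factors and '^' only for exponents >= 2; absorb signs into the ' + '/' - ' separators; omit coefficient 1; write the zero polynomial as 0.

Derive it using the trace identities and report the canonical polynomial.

x^3*y^2*z^2 - 2*x^4*y*z - x^2*y^3*z - x^2*y*z^3 + x^5 + x^3*y^2 + x^3*z^2 + 5*x^2*y*z + y*z^3 - 5*x^3 - x*y^2 - 2*x*z^2 - 2*y*z + 5*x

trace(a b a b) = trace(a b) trace(a b) - trace(1)   [split at repeated a] = z^2 - 2
trace(a b a) = trace(a) trace(b a) - trace(b) = x*z - y
trace(b a b^2 a) = trace(b) trace(a b a b) - trace(a b a) = y*z^2 - x*z - y
use: trace(a b^2) = trace(b) trace(a b) - trace(a) = y*z - x
apply: trace(b a b^2) = trace(b) trace(a b^2) - trace(a b) = y^2*z - x*y - z
use: trace(a b a b^2 a) = trace(a) trace(b a b^2 a) - trace(b a b^2) = x*y*z^2 - x^2*z - y^2*z + z
trace(a b^2 a^3 b) = trace(a) trace(a b a b^2 a) - trace(a b a b^2) = x^2*y*z^2 - x^3*z - x*y^2*z - y*z^2 + 2*x*z + y
trace(a^3 b) = trace(a) trace(a b a) - trace(a b) = x^2*z - x*y - z
apply: trace(a^2) = trace(a) trace(a) - trace(1) = x^2 - 2
use: trace(a^3) = trace(a) trace(a^2) - trace(a) = x^3 - 3*x
trace(a b^2 a^2) = trace(b) trace(a^3 b) - trace(a^3) = x^2*y*z - x^3 - x*y^2 - y*z + 3*x
trace(a b^2 a) = trace(b) trace(a^2 b) - trace(a^2) = x*y*z - x^2 - y^2 + 2
trace(a b^2 a^3) = trace(a) trace(a b^2 a^2) - trace(a b^2 a) = x^3*y*z - x^4 - x^2*y^2 - 2*x*y*z + 4*x^2 + y^2 - 2
apply: trace(b a^3 b^2 a b) = trace(b) trace(a b^2 a^3 b) - trace(a b^2 a^3) = x^2*y^2*z^2 - 2*x^3*y*z - x*y^3*z + x^4 + x^2*y^2 - y^2*z^2 + 4*x*y*z - 4*x^2 + 2
trace(b a b a b a) = trace(b a) trace(b a b a) - trace(b^-1 a^-1)   [split at repeated b] = z^3 - 3*z
trace(b a b a b a^2) = trace(a) trace(b a b a b a) - trace(b a b a b) = x*z^3 - y*z^2 - 2*x*z + y
apply: trace(a b a b a^3 b) = trace(a) trace(b a b a b a^2) - trace(b a b a b a) = x^2*z^3 - x*y*z^2 - 2*x^2*z - z^3 + x*y + 3*z
apply: trace(a b a b a) = trace(a) trace(b a b a) - trace(b a b) = x*z^2 - y*z - x
trace(a^2 b a b a) = trace(a) trace(a b a b a) - trace(a b a b) = x^2*z^2 - x*y*z - x^2 - z^2 + 2
use: trace(a b a b a^3) = trace(a) trace(a^2 b a b a) - trace(a^2 b a b) = x^3*z^2 - x^2*y*z - x^3 - 2*x*z^2 + y*z + 3*x
trace(b a^3 b^2 a b a) = trace(b) trace(a b a b a^3 b) - trace(a b a b a^3) = x^2*y*z^3 - x^3*z^2 - x*y^2*z^2 - x^2*y*z - y*z^3 + x^3 + x*y^2 + 2*x*z^2 + 2*y*z - 3*x
trace(a^2 b^2 a b a^-1 b a) = trace(b a^3 b^2 a b) trace(a) - trace(b a^3 b^2 a b a) = x^3*y^2*z^2 - 2*x^4*y*z - x^2*y^3*z - x^2*y*z^3 + x^5 + x^3*y^2 + x^3*z^2 + 5*x^2*y*z + y*z^3 - 5*x^3 - x*y^2 - 2*x*z^2 - 2*y*z + 5*x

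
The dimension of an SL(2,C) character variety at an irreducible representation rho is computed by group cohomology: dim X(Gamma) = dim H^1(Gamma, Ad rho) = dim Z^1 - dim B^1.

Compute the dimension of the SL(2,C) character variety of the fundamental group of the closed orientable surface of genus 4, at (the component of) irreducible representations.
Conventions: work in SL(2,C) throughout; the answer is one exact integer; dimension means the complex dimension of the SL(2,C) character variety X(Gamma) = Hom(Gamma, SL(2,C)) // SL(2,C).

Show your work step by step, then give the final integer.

18

Gamma = pi_1(Sigma_4) = < a_1, b_1, ..., a_4, b_4 | prod [a_i, b_i] > has 2g = 8 generators and 1 relator.
Unconstrained cocycle data is one sl_2 vector per generator (24 dimensions), cut by the relator condition d_2(z) = 0.
d_2 is surjective at irreducible rho (its cokernel H^2 is dual to H^0 = 0), so dim Z^1 = 24 - 3 = 21.
Coboundaries contribute dim B^1 = 3 (injective at irreducible rho).
dim X = dim H^1 = 21 - 3 = 18.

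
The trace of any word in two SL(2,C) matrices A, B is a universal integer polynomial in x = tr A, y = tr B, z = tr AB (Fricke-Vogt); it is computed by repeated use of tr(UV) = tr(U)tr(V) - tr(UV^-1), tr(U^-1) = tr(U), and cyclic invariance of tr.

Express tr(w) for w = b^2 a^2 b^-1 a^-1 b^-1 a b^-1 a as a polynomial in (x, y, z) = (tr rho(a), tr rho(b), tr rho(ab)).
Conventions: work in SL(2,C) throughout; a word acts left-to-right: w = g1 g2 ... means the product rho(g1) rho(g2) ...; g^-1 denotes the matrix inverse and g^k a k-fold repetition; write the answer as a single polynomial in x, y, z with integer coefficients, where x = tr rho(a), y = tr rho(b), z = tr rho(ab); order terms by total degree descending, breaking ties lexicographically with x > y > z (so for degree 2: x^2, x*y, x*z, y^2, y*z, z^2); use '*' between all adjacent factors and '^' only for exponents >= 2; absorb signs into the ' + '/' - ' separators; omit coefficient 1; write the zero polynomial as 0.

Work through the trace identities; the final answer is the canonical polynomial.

tr(b a^2) = tr(a) tr(b a) - tr(b)  (reduce the a square) = x*z - y
tr(a^3 b) = tr(a) tr(b a^2) - tr(b a)  (reduce the a square) = x^2*z - x*y - z
tr(a^2) = tr(a) tr(a) - tr(1)  (reduce the a square) = x^2 - 2
tr(a^3) = tr(a) tr(a^2) - tr(a)  (reduce the a square) = x^3 - 3*x
tr(a^2 b^2 a) = tr(b) tr(a^3 b) - tr(a^3)  (reduce the b square) = x^2*y*z - x^3 - x*y^2 - y*z + 3*x
tr(b a b a) = tr(b a) tr(b a) - tr(1)  (split on b) = z^2 - 2
tr(b a b) = tr(b) tr(a b) - tr(a)  (reduce the b square) = y*z - x
tr(a b a^2 b) = tr(a) tr(b a b a) - tr(b a b)  (reduce the a square) = x*z^2 - y*z - x
tr(a^2 b^2 a b) = tr(b) tr(a b a^2 b) - tr(a b a^2)  (reduce the b square) = x*y*z^2 - x^2*z - y^2*z + z
tr(a b^2 a b^-1 a) = tr(a^2 b^2 a) tr(b) - tr(a^2 b^2 a b)  (eliminate b^-1) = x^2*y^2*z - x^3*y - x*y^3 - x*y*z^2 + x^2*z + 3*x*y - z
tr(b a b^2 a) = tr(b) tr(a b a b) - tr(a b a)  (reduce the b square) = y*z^2 - x*z - y
tr(b a b^2) = tr(b) tr(a b^2) - tr(a b)  (reduce the b square) = y^2*z - x*y - z
tr(a b a b^2 a) = tr(a) tr(b a b^2 a) - tr(b a b^2)  (reduce the a square) = x*y*z^2 - x^2*z - y^2*z + z
tr(a b a b a b) = tr(a b a b) tr(a b) - tr(b a)  (split on a) = z^3 - 3*z
tr(a b a b^2 a b) = tr(b) tr(a b a b a b) - tr(a b a b a)  (reduce the b square) = y*z^3 - x*z^2 - 2*y*z + x
tr(a b^2 a b^-1 a b) = tr(a b a b^2 a) tr(b) - tr(a b a b^2 a b)  (eliminate b^-1) = x*y^2*z^2 - x^2*y*z - y^3*z - y*z^3 + x*z^2 + 3*y*z - x
tr(b^-1 a b^-1 a b^2 a) = tr(a b^2 a b^-1 a) tr(b) - tr(a b^2 a b^-1 a b)  (eliminate b^-1) = x^2*y^3*z - x^3*y^2 - x*y^4 - 2*x*y^2*z^2 + 2*x^2*y*z + y^3*z + y*z^3 + 3*x*y^2 - x*z^2 - 4*y*z + x
tr(a^2 b^2) = tr(b) tr(a^2 b) - tr(a^2)  (reduce the b square) = x*y*z - x^2 - y^2 + 2
tr(a^2 b^2 a^2) = tr(a) tr(a^2 b^2 a) - tr(a^2 b^2)  (reduce the a square) = x^3*y*z - x^4 - x^2*y^2 - 2*x*y*z + 4*x^2 + y^2 - 2
tr(b a^2 b a^2) = tr(a) tr(b a^2 b a) - tr(b a^2 b)  (reduce the a square) = x^2*z^2 - 2*x*y*z + y^2 - 2
tr(a^2 b a^3 b) = tr(a) tr(b a^2 b a^2) - tr(b a^2 b a)  (reduce the a square) = x^3*z^2 - 2*x^2*y*z + x*y^2 - x*z^2 + y*z - x
tr(a^2 b a^2) = tr(a) tr(b a^3) - tr(b a^2)  (reduce the a square) = x^3*z - x^2*y - 2*x*z + y
tr(a^2 b a^3) = tr(a) tr(a^2 b a^2) - tr(a^2 b a)  (reduce the a square) = x^4*z - x^3*y - 3*x^2*z + 2*x*y + z
tr(a^2 b^2 a^2 b a) = tr(b) tr(a^2 b a^3 b) - tr(a^2 b a^3)  (reduce the b square) = x^3*y*z^2 - x^4*z - 2*x^2*y^2*z + x^3*y + x*y^3 - x*y*z^2 + 3*x^2*z + y^2*z - 3*x*y - z
tr(a b a b a^2 b) = tr(a) tr(b a b a b a) - tr(b a b a b)  (reduce the a square) = x*z^3 - y*z^2 - 2*x*z + y
tr(a b a b a^2) = tr(a) tr(a b a b a) - tr(a b a b)  (reduce the a square) = x^2*z^2 - x*y*z - x^2 - z^2 + 2
tr(b a b a^2 b^2 a) = tr(b) tr(a b a b a^2 b) - tr(a b a b a^2)  (reduce the b square) = x*y*z^3 - x^2*z^2 - y^2*z^2 - x*y*z + x^2 + y^2 + z^2 - 2
tr(b^3 a b a) = tr(b) tr(a b a b^2) - tr(a b a b)  (reduce the b square) = y^2*z^2 - x*y*z - y^2 - z^2 + 2
tr(b^3 a b) = tr(b) tr(b a b^2) - tr(b a b)  (reduce the b square) = y^3*z - x*y^2 - 2*y*z + x
tr(b a b a^2 b^2) = tr(a) tr(b^3 a b a) - tr(b^3 a b)  (reduce the a square) = x*y^2*z^2 - x^2*y*z - y^3*z - x*z^2 + 2*y*z + x
tr(a^2 b^2 a^2 b a b) = tr(a) tr(b a b a^2 b^2 a) - tr(b a b a^2 b^2)  (reduce the a square) = x^2*y*z^3 - x^3*z^2 - 2*x*y^2*z^2 + y^3*z + x^3 + x*y^2 + 2*x*z^2 - 2*y*z - 3*x
tr(b^-1 a^2 b^2 a^2 b a) = tr(a^2 b^2 a^2 b a) tr(b) - tr(a^2 b^2 a^2 b a b)  (eliminate b^-1) = x^3*y^2*z^2 - x^4*y*z - 2*x^2*y^3*z - x^2*y*z^3 + x^3*y^2 + x^3*z^2 + x*y^4 + x*y^2*z^2 + 3*x^2*y*z - x^3 - 4*x*y^2 - 2*x*z^2 + y*z + 3*x
tr(a b^2 a^2 b a^-1 b^-1 a) = tr(b^-1 a^2 b^2 a^2 b) tr(a) - tr(b^-1 a^2 b^2 a^2 b a)  (eliminate a^-1) = -x^3*y^2*z^2 + 2*x^4*y*z + 2*x^2*y^3*z + x^2*y*z^3 - x^5 - 2*x^3*y^2 - x^3*z^2 - x*y^4 - x*y^2*z^2 - 5*x^2*y*z + 5*x^3 + 5*x*y^2 + 2*x*z^2 - y*z - 5*x
tr(b a b^2 a^2 b) = tr(b) tr(a^2 b^2 a b) - tr(a^2 b^2 a)  (reduce the b square) = x*y^2*z^2 - 2*x^2*y*z - y^3*z + x^3 + x*y^2 + 2*y*z - 3*x
tr(b^2 a b a b^2 a) = tr(b) tr(a b a b^2 a b) - tr(a b a b^2 a)  (reduce the b square) = y^2*z^3 - 2*x*y*z^2 + x^2*z - y^2*z + x*y - z
tr(b^2 a b a b^2) = tr(b) tr(a b a b^3) - tr(a b a b^2)  (reduce the b square) = y^3*z^2 - x*y^2*z - y^3 - 2*y*z^2 + x*z + 3*y
tr(b a b a b^2 a^2 b) = tr(a) tr(b^2 a b a b^2 a) - tr(b^2 a b a b^2)  (reduce the a square) = x*y^2*z^3 - 2*x^2*y*z^2 - y^3*z^2 + x^3*z + x^2*y + y^3 + 2*y*z^2 - 2*x*z - 3*y
tr(a b a b a b a b) = tr(b a b a) tr(b a b a) - tr(1)  (split on b) = z^4 - 4*z^2 + 2
tr(b a b a b a b^2 a) = tr(b) tr(a b a b a b a b) - tr(a b a b a b a)  (reduce the b square) = y*z^4 - x*z^3 - 3*y*z^2 + 2*x*z + y
tr(b a b a b a b^2) = tr(b) tr(a b a b a b^2) - tr(a b a b a b)  (reduce the b square) = y^2*z^3 - x*y*z^2 - 2*y^2*z - z^3 + x*y + 3*z
tr(b a b a b^2 a^2 b a) = tr(a) tr(b a b a b a b^2 a) - tr(b a b a b a b^2)  (reduce the a square) = x*y*z^4 - x^2*z^3 - y^2*z^3 - 2*x*y*z^2 + 2*x^2*z + 2*y^2*z + z^3 - 3*z
tr(a b a b^2 a^2 b a^-1 b) = tr(b a b a b^2 a^2 b) tr(a) - tr(b a b a b^2 a^2 b a)  (eliminate a^-1) = x^2*y^2*z^3 - 2*x^3*y*z^2 - x*y^3*z^2 - x*y*z^4 + x^4*z + x^2*z^3 + y^2*z^3 + x^3*y + x*y^3 + 4*x*y*z^2 - 4*x^2*z - 2*y^2*z - z^3 - 3*x*y + 3*z
tr(a b^2 a^2 b a^-1 b^-1 a b) = tr(a b a b^2 a^2 b a^-1) tr(b) - tr(a b a b^2 a^2 b a^-1 b)  (eliminate b^-1) = -x^2*y^2*z^3 + 2*x^3*y*z^2 + 2*x*y^3*z^2 + x*y*z^4 - x^4*z - 2*x^2*y^2*z - x^2*z^3 - y^4*z - y^2*z^3 - 4*x*y*z^2 + 4*x^2*z + 4*y^2*z + z^3 - 3*z
tr(a^-1 b^-1 a b^-1 a b^2 a^2 b) = tr(a b^2 a^2 b a^-1 b^-1 a) tr(b) - tr(a b^2 a^2 b a^-1 b^-1 a b)  (eliminate b^-1) = -x^3*y^3*z^2 + 2*x^4*y^2*z + 2*x^2*y^4*z + 2*x^2*y^2*z^3 - x^5*y - 2*x^3*y^3 - 3*x^3*y*z^2 - x*y^5 - 3*x*y^3*z^2 - x*y*z^4 + x^4*z - 3*x^2*y^2*z + x^2*z^3 + y^4*z + y^2*z^3 + 5*x^3*y + 5*x*y^3 + 6*x*y*z^2 - 4*x^2*z - 5*y^2*z - z^3 - 5*x*y + 3*z
tr(b^2 a^2 b^-1 a^-1 b^-1 a b^-1 a) = tr(a^-1 b^-1 a b^-1 a b^2 a^2) tr(b) - tr(a^-1 b^-1 a b^-1 a b^2 a^2 b)  (eliminate b^-1) = x^3*y^3*z^2 - 2*x^4*y^2*z - x^2*y^4*z - 2*x^2*y^2*z^3 + x^5*y + x^3*y^3 + 3*x^3*y*z^2 + x*y^3*z^2 + x*y*z^4 - x^4*z + 5*x^2*y^2*z - x^2*z^3 - 5*x^3*y - 2*x*y^3 - 7*x*y*z^2 + 4*x^2*z + y^2*z + z^3 + 6*x*y - 3*z

x^3*y^3*z^2 - 2*x^4*y^2*z - x^2*y^4*z - 2*x^2*y^2*z^3 + x^5*y + x^3*y^3 + 3*x^3*y*z^2 + x*y^3*z^2 + x*y*z^4 - x^4*z + 5*x^2*y^2*z - x^2*z^3 - 5*x^3*y - 2*x*y^3 - 7*x*y*z^2 + 4*x^2*z + y^2*z + z^3 + 6*x*y - 3*z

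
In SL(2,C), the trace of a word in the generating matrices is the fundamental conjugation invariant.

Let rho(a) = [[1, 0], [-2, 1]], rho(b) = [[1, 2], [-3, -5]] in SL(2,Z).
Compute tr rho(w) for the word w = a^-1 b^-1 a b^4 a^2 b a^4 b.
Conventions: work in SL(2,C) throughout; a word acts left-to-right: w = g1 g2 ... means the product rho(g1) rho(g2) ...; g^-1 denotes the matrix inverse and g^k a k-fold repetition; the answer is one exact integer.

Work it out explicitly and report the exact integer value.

-210860

rho(a^-1) = [[1, 0], [2, 1]]
... * rho(b^-1) = [[-5, -2], [3, 1]]  ->  [[-5, -2], [-7, -3]]
... * rho(a) = [[1, 0], [-2, 1]]  ->  [[-1, -2], [-1, -3]]
... * rho(b) = [[1, 2], [-3, -5]]  ->  [[5, 8], [8, 13]]
... * rho(b) = [[1, 2], [-3, -5]]  ->  [[-19, -30], [-31, -49]]
... * rho(b) = [[1, 2], [-3, -5]]  ->  [[71, 112], [116, 183]]
... * rho(b) = [[1, 2], [-3, -5]]  ->  [[-265, -418], [-433, -683]]
... * rho(a) = [[1, 0], [-2, 1]]  ->  [[571, -418], [933, -683]]
... * rho(a) = [[1, 0], [-2, 1]]  ->  [[1407, -418], [2299, -683]]
... * rho(b) = [[1, 2], [-3, -5]]  ->  [[2661, 4904], [4348, 8013]]
... * rho(a) = [[1, 0], [-2, 1]]  ->  [[-7147, 4904], [-11678, 8013]]
... * rho(a) = [[1, 0], [-2, 1]]  ->  [[-16955, 4904], [-27704, 8013]]
... * rho(a) = [[1, 0], [-2, 1]]  ->  [[-26763, 4904], [-43730, 8013]]
... * rho(a) = [[1, 0], [-2, 1]]  ->  [[-36571, 4904], [-59756, 8013]]
... * rho(b) = [[1, 2], [-3, -5]]  ->  [[-51283, -97662], [-83795, -159577]]
tr = -51283 + -159577 = -210860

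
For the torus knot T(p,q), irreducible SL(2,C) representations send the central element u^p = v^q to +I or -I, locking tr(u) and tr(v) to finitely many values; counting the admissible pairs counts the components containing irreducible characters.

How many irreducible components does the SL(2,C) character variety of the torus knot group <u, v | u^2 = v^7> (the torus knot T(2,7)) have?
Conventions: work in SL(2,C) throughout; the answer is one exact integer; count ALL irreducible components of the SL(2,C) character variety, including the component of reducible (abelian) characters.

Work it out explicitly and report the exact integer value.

4

Gamma = < u, v | u^2 = v^7 > (torus knot T(2,7)); the central element u^2 = v^7 acts as +I or -I in any irreducible SL(2,C) representation.
On an irreducible component, tr(u) is locked at 2*cos(pi*alpha/2) for some alpha in 1..1, and tr(v) at 2*cos(pi*beta/7) for some beta in 1..6.
u^2 = (-1)^alpha I and v^7 = (-1)^beta I must agree, so alpha and beta have equal parity.
Enumerate parity-matched pairs: 1*3 odd-odd plus 0*3 even-even gives 3.
That is 3 components of irreducible characters, and with the reducible (abelian) component the total is 4.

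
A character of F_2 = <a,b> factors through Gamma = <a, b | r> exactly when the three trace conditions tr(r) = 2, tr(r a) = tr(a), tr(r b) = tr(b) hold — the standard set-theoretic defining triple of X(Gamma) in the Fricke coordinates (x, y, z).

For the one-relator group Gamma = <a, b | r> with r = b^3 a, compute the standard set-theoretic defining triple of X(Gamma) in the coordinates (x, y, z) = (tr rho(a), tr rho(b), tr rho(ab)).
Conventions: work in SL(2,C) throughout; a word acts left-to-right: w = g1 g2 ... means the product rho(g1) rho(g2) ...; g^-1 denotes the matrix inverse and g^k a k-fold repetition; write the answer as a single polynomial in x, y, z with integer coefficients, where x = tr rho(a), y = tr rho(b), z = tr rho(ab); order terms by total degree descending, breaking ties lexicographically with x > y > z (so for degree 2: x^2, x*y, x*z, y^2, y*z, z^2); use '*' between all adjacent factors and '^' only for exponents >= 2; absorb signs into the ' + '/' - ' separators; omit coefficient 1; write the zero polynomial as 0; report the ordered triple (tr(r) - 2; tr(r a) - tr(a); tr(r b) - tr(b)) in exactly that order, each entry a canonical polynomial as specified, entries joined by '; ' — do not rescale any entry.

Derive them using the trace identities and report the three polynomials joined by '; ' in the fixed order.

y^2*z - x*y - z - 2; x*y^2*z - x^2*y - y^3 - x*z - x + 3*y; y^3*z - x*y^2 - 2*y*z + x - y

tr(a b^2) = tr(b) tr(a b) - tr(a)   [square of b] = y*z - x
next, tr(b^3 a) = tr(b) tr(a b^2) - tr(a b)   [square of b] = y^2*z - x*y - z
tr(b^2) = tr(b) tr(b) - tr(1) = y^2 - 2
next, tr(b a^2 b) = tr(a) tr(b^2 a) - tr(b^2) = x*y*z - x^2 - y^2 + 2
tr(b a^2) = tr(a) tr(b a) - tr(b) = x*z - y
tr(b^3 a^2) = tr(b) tr(b a^2 b) - tr(b a^2) = x*y^2*z - x^2*y - y^3 - x*z + 3*y
and tr(b^3 a b) = tr(b) tr(b a b^2) - tr(b a b)  (reduce the b square) = y^3*z - x*y^2 - 2*y*z + x
assemble the triple (tr(r) - 2; tr(r a) - x; tr(r b) - y)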